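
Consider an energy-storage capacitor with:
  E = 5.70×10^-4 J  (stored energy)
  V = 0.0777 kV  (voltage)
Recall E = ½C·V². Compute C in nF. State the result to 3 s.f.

189 nF

Solving E = ½C·V² for C: C = 2E/V².
E = 5.70×10^-4 J; V = 0.0777 kV = 77.70 V.
C = 1.888×10^-7 F
1.888×10^-7 F × (1 nF / 1.000×10^-9 F) = 188.8 nF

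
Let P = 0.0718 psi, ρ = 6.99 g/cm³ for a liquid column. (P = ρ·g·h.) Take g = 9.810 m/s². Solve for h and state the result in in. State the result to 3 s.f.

0.284 in

Rearranging P = ρ·g·h for h: h = P/(ρ·g).
P = 0.0718 psi = 495.0 Pa; ρ = 6.99 g/cm³ = 6990 kg/m³; g = 9.810 m/s².
h = 0.007219 m
0.007219 m × (1 in / 0.02540 m) = 0.2842 in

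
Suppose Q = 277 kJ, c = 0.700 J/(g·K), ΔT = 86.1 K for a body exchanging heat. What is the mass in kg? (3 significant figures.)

Rearranging Q = m·c·ΔT for m: m = Q/(c·ΔT).
Q = 277 kJ = 2.770×10^5 J; c = 0.700 J/(g·K) = 700.0 J/(kg·K); ΔT = 86.1 K.
m = 4.596 kg

4.60 kg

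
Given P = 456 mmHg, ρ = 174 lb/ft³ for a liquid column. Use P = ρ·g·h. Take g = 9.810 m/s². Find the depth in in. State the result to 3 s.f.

Rearranging P = ρ·g·h for h: h = P/(ρ·g).
P = 456 mmHg = 60795 Pa; ρ = 174 lb/ft³ = 2787 kg/m³; g = 9.810 m/s².
h = 2.223 m
2.223 m × (1 in / 0.02540 m) = 87.54 in

87.5 in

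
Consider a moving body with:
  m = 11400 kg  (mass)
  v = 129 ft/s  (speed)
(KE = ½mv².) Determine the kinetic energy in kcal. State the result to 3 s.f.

Directly: KE = ½mv².
m = 11400 kg; v = 129 ft/s = 39.32 m/s.
KE = 8.812×10^6 J
8.812×10^6 J × (1 kcal / 4184 J) = 2106 kcal

2110 kcal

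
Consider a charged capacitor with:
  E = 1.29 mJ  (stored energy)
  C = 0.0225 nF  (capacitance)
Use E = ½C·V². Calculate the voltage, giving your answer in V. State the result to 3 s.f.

Rearranging E = ½C·V² for V: V = √(2E/C).
E = 1.29 mJ = 0.001290 J; C = 0.0225 nF = 2.250×10^-11 F.
V = 10708 V

10700 V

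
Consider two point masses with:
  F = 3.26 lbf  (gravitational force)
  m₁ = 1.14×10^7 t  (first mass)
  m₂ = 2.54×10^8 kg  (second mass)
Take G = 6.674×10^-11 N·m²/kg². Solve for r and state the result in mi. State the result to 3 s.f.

From Newton's law of gravitation: r = √(G·m₁m₂/F).
F = 3.26 lbf = 14.50 N; m₁ = 1.14×10^7 t = 1.140×10^10 kg; m₂ = 2.54×10^8 kg; G = 6.674×10^-11 N·m²/kg².
r = 3651 m
3651 m × (1 mi / 1609 m) = 2.268 mi

2.27 mi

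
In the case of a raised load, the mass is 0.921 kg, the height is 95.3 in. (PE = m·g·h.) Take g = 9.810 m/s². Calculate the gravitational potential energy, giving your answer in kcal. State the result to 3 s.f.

0.00523 kcal

PE is given directly by: PE = mgh.
m = 0.921 kg; h = 95.3 in = 2.421 m; g = 9.810 m/s².
PE = 21.87 J
21.87 J × (1 kcal / 4184 J) = 0.005227 kcal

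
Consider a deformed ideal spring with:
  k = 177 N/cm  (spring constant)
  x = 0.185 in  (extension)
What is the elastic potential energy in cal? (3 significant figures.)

0.0467 cal

U is given directly by: U = ½kx².
k = 177 N/cm = 17700 N/m; x = 0.185 in = 0.004699 m.
U = 0.1954 J
0.1954 J × (1 cal / 4.184 J) = 0.04670 cal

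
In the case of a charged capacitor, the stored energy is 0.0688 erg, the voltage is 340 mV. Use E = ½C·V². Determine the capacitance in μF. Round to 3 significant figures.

Solving E = ½C·V² for C: C = 2E/V².
E = 0.0688 erg = 6.880×10^-9 J; V = 340 mV = 0.3400 V.
C = 1.190×10^-7 F
1.190×10^-7 F × (1 μF / 1.000×10^-6 F) = 0.1190 μF

0.119 μF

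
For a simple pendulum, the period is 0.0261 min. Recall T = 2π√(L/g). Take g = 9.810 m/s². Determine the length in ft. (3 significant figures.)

Solving T = 2π√(L/g) for L: L = g·(T/2π)².
T = 0.0261 min = 1.566 s; g = 9.810 m/s².
L = 0.6094 m
0.6094 m × (1 ft / 0.3048 m) = 1.999 ft

2.00 ft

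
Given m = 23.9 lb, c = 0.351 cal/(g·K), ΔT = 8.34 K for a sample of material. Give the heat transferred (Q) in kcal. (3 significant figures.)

Directly: Q = mcΔT.
m = 23.9 lb = 10.84 kg; c = 0.351 cal/(g·K) = 1469 J/(kg·K); ΔT = 8.34 K.
Q = 1.328×10^5 J  (the unit combination reduces to kg·m²/s² = J)
1.328×10^5 J × (1 kcal / 4184 J) = 31.73 kcal

31.7 kcal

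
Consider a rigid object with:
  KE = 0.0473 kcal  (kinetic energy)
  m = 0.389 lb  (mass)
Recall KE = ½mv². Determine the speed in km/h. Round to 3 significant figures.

171 km/h

Rearranging: v = √(2·KE/m).
KE = 0.0473 kcal = 197.9 J; m = 0.389 lb = 0.1764 kg.
v = 47.36 m/s
47.36 m/s × (1 km/h / 0.2778 m/s) = 170.5 km/h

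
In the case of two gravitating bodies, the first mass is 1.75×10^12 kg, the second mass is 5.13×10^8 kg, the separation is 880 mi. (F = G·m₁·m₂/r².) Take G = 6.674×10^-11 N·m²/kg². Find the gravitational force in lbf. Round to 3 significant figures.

0.00672 lbf

From Newton's law of gravitation: F = Gm₁m₂/r².
m₁ = 1.75×10^12 kg; m₂ = 5.13×10^8 kg; r = 880 mi = 1.416×10^6 m; G = 6.674×10^-11 N·m²/kg².
F = 0.02987 N
0.02987 N × (1 lbf / 4.448 N) = 0.006716 lbf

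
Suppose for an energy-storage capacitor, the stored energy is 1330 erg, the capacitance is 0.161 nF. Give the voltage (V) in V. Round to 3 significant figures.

1290 V

Solving E = ½C·V² for V: V = √(2E/C).
E = 1330 erg = 1.330×10^-4 J; C = 0.161 nF = 1.610×10^-10 F.
V = 1285 V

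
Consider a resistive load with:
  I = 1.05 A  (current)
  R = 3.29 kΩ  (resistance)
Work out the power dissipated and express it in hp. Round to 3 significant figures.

P is given directly by: P = I²R.
I = 1.05 A; R = 3.29 kΩ = 3290 Ω.
P = 3627 W  (the unit combination reduces to kg·m²/s³ = W)
3627 W × (1 hp / 745.7 W) = 4.864 hp

4.86 hp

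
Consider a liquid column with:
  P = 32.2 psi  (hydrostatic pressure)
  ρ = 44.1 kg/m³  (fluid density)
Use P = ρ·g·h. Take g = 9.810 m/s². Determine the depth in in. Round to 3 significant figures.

20200 in

Rearranging: h = P/(ρ·g).
P = 32.2 psi = 2.220×10^5 Pa; ρ = 44.1 kg/m³; g = 9.810 m/s².
h = 513.2 m
513.2 m × (1 in / 0.02540 m) = 20204 in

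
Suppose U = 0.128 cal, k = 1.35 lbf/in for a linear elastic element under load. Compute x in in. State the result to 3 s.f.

2.65 in

Rearranging: x = √(2U/k).
U = 0.128 cal = 0.5356 J; k = 1.35 lbf/in = 236.4 N/m.
x = 0.06731 m
0.06731 m × (1 in / 0.02540 m) = 2.650 in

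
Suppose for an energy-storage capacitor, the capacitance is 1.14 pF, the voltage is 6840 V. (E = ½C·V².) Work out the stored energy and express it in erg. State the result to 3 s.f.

267 erg

E is given directly by: E = ½CV².
C = 1.14 pF = 1.140×10^-12 F; V = 6840 V.
E = 2.667×10^-5 J
2.667×10^-5 J × (1 erg / 1.000×10^-7 J) = 266.7 erg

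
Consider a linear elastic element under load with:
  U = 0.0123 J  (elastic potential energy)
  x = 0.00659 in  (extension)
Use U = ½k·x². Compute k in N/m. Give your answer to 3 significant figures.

8.78×10^5 N/m

Rearranging U = ½k·x² for k: k = 2U/x².
U = 0.0123 J; x = 0.00659 in = 1.674×10^-4 m.
k = 8.780×10^5 N/m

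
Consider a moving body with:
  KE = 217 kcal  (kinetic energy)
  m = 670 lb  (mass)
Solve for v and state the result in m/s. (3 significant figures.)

77.3 m/s

Rearranging KE = ½mv² for v: v = √(2·KE/m).
KE = 217 kcal = 9.079×10^5 J; m = 670 lb = 303.9 kg.
v = 77.30 m/s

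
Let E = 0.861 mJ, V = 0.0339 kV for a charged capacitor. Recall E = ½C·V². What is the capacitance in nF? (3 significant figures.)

1500 nF

Solving E = ½C·V² for C: C = 2E/V².
E = 0.861 mJ = 8.610×10^-4 J; V = 0.0339 kV = 33.90 V.
C = 1.498×10^-6 F
1.498×10^-6 F × (1 nF / 1.000×10^-9 F) = 1498 nF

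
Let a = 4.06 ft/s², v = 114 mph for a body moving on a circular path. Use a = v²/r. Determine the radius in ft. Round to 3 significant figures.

6890 ft

Rearranging: r = v²/a.
a = 4.06 ft/s² = 1.237 m/s²; v = 114 mph = 50.96 m/s.
r = 2099 m
2099 m × (1 ft / 0.3048 m) = 6886 ft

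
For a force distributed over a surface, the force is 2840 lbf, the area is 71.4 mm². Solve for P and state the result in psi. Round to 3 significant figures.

25700 psi

Directly: P = F/A.
F = 2840 lbf = 12633 N; A = 71.4 mm² = 7.140×10^-5 m².
P = 1.769×10^8 Pa
1.769×10^8 Pa × (1 psi / 6895 Pa) = 25662 psi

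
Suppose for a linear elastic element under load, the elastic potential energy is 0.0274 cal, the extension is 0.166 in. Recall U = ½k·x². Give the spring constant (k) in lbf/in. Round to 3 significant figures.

Solving U = ½k·x² for k: k = 2U/x².
U = 0.0274 cal = 0.1146 J; x = 0.166 in = 0.004216 m.
k = 12897 N/m
12897 N/m × (1 lbf/in / 175.1 N/m) = 73.64 lbf/in

73.6 lbf/in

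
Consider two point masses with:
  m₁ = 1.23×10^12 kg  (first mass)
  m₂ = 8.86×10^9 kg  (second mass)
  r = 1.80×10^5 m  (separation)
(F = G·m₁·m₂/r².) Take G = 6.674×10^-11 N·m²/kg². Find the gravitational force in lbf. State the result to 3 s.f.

F is given directly by: F = Gm₁m₂/r².
m₁ = 1.23×10^12 kg; m₂ = 8.86×10^9 kg; r = 1.80×10^5 m; G = 6.674×10^-11 N·m²/kg².
F = 22.45 N  (the unit combination reduces to kg·m/s² = N)
22.45 N × (1 lbf / 4.448 N) = 5.047 lbf

5.05 lbf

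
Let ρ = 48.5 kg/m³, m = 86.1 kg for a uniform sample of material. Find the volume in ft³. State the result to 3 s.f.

Solving ρ = m/V for V: V = m/ρ.
ρ = 48.5 kg/m³; m = 86.1 kg.
V = 1.775 m³
1.775 m³ × (1 ft³ / 0.02832 m³) = 62.69 ft³

62.7 ft³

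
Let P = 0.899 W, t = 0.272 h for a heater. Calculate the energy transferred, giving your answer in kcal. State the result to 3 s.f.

0.210 kcal

Rearranging: W = P·t.
P = 0.899 W; t = 0.272 h = 979.2 s.
W = 880.3 J
880.3 J × (1 kcal / 4184 J) = 0.2104 kcal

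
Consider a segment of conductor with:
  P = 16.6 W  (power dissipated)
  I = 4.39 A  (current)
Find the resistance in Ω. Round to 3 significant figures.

Solving P = I²R for R: R = P/I².
P = 16.6 W; I = 4.39 A.
R = 0.8613 Ω

0.861 Ω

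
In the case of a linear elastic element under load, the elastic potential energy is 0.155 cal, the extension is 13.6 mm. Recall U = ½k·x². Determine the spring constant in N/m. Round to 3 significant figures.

Rearranging: k = 2U/x².
U = 0.155 cal = 0.6485 J; x = 13.6 mm = 0.01360 m.
k = 7013 N/m

7010 N/m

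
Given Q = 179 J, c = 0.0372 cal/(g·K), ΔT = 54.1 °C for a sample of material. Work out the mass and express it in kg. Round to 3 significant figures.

Rearranging: m = Q/(c·ΔT).
Q = 179 J; c = 0.0372 cal/(g·K) = 155.6 J/(kg·K); ΔT = 54.1 °C = 54.10 K.
m = 0.02126 kg

0.0213 kg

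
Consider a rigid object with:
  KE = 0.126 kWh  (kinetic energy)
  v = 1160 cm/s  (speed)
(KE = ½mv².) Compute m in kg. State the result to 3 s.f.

6740 kg

Solving KE = ½mv² for m: m = 2·KE/v².
KE = 0.126 kWh = 4.536×10^5 J; v = 1160 cm/s = 11.60 m/s.
m = 6742 kg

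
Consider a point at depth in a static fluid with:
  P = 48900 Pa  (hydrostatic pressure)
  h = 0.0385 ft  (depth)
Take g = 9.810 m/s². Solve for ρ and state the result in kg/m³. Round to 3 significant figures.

4.25×10^5 kg/m³

Solving P = ρ·g·h for ρ: ρ = P/(g·h).
P = 48900 Pa; h = 0.0385 ft = 0.01173 m; g = 9.810 m/s².
ρ = 4.248×10^5 kg/m³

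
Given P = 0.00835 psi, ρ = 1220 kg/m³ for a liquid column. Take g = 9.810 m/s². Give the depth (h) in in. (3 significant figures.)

Rearranging P = ρ·g·h for h: h = P/(ρ·g).
P = 0.00835 psi = 57.57 Pa; ρ = 1220 kg/m³; g = 9.810 m/s².
h = 0.004810 m
0.004810 m × (1 in / 0.02540 m) = 0.1894 in

0.189 in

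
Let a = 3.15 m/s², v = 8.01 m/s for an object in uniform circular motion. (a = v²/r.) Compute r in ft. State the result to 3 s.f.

Rearranging a = v²/r for r: r = v²/a.
a = 3.15 m/s²; v = 8.01 m/s.
r = 20.37 m
20.37 m × (1 ft / 0.3048 m) = 66.83 ft

66.8 ft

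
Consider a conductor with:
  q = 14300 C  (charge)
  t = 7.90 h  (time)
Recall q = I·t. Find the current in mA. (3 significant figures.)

Solving q = I·t for I: I = q/t.
q = 14300 C; t = 7.90 h = 28440 s.
I = 0.5028 A
0.5028 A × (1 mA / 0.001000 A) = 502.8 mA

503 mA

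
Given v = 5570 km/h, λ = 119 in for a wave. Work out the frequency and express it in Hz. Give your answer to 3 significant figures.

512 Hz

Rearranging: f = v/λ.
v = 5570 km/h = 1547 m/s; λ = 119 in = 3.023 m.
f = 511.9 Hz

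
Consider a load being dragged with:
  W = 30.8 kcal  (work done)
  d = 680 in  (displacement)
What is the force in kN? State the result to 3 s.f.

Rearranging W = F·d for F: F = W/d.
W = 30.8 kcal = 1.289×10^5 J; d = 680 in = 17.27 m.
F = 7461 N  (the unit combination reduces to kg·m/s² = N)
7461 N × (1 kN / 1000 N) = 7.461 kN

7.46 kN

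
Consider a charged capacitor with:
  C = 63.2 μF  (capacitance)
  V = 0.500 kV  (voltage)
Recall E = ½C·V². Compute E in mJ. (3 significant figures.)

7900 mJ

E is given directly by: E = ½CV².
C = 63.2 μF = 6.320×10^-5 F; V = 0.500 kV = 500.0 V.
E = 7.900 J
7.900 J × (1 mJ / 0.001000 J) = 7900 mJ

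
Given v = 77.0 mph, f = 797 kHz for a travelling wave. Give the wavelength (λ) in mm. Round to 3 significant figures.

0.0432 mm

Rearranging v = f·λ for λ: λ = v/f.
v = 77.0 mph = 34.42 m/s; f = 797 kHz = 7.970×10^5 Hz.
λ = 4.319×10^-5 m
4.319×10^-5 m × (1 mm / 0.001000 m) = 0.04319 mm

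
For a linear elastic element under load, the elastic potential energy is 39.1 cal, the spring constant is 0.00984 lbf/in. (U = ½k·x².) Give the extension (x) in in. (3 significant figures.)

542 in

Solving U = ½k·x² for x: x = √(2U/k).
U = 39.1 cal = 163.6 J; k = 0.00984 lbf/in = 1.723 N/m.
x = 13.78 m
13.78 m × (1 in / 0.02540 m) = 542.5 in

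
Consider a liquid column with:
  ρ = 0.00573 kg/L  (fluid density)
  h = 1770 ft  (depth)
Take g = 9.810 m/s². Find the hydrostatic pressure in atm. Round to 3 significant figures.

Directly: P = ρgh.
ρ = 0.00573 kg/L = 5.730 kg/m³; h = 1770 ft = 539.5 m; g = 9.810 m/s².
P = 30326 Pa
30326 Pa × (1 atm / 1.013×10^5 Pa) = 0.2993 atm

0.299 atm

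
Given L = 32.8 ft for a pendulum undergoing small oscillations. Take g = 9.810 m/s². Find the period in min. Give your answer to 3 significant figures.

0.106 min

Directly: T = 2π√(L/g).
L = 32.8 ft = 9.997 m; g = 9.810 m/s².
T = 6.343 s
6.343 s × (1 min / 60.00 s) = 0.1057 min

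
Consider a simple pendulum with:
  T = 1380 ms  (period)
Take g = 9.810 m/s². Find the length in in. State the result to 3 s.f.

18.6 in

Solving T = 2π√(L/g) for L: L = g·(T/2π)².
T = 1380 ms = 1.380 s; g = 9.810 m/s².
L = 0.4732 m
0.4732 m × (1 in / 0.02540 m) = 18.63 in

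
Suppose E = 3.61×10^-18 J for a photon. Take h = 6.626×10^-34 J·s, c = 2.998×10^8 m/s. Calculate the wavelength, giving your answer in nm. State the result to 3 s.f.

55.0 nm

Rearranging E = h·c/λ for λ: λ = hc/E.
E = 3.61×10^-18 J; h = 6.626×10^-34 J·s; c = 2.998×10^8 m/s.
λ = 5.503×10^-8 m
5.503×10^-8 m × (1 nm / 1.000×10^-9 m) = 55.03 nm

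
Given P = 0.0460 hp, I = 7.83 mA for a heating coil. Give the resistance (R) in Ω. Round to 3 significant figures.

Rearranging: R = P/I².
P = 0.0460 hp = 34.30 W; I = 7.83 mA = 0.007830 A.
R = 5.595×10^5 Ω

5.59×10^5 Ω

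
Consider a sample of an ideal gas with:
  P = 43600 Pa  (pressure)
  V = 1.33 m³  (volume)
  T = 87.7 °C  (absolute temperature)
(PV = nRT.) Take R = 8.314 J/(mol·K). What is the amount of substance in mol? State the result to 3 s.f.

19.3 mol

Solving PV = nRT for n: n = PV/(RT).
P = 43600 Pa; V = 1.33 m³; T = 87.7 °C = 360.8 K; R = 8.314 J/(mol·K).
n = 19.33 mol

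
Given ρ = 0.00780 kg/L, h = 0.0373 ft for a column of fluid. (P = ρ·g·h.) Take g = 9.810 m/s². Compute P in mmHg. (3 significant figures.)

0.00653 mmHg

Directly: P = ρgh.
ρ = 0.00780 kg/L = 7.800 kg/m³; h = 0.0373 ft = 0.01137 m; g = 9.810 m/s².
P = 0.8699 Pa
0.8699 Pa × (1 mmHg / 133.3 Pa) = 0.006525 mmHg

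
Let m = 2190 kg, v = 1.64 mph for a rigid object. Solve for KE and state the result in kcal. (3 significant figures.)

0.141 kcal

Directly: KE = ½mv².
m = 2190 kg; v = 1.64 mph = 0.7331 m/s.
KE = 588.6 J  (the unit combination reduces to kg·m²/s² = J)
588.6 J × (1 kcal / 4184 J) = 0.1407 kcal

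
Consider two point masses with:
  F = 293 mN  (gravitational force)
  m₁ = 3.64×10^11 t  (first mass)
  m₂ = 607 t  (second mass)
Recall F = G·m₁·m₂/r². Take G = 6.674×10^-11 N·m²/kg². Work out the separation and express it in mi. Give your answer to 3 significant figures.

139 mi

Solving F = G·m₁·m₂/r² for r: r = √(G·m₁m₂/F).
F = 293 mN = 0.2930 N; m₁ = 3.64×10^11 t = 3.640×10^14 kg; m₂ = 607 t = 6.070×10^5 kg; G = 6.674×10^-11 N·m²/kg².
r = 2.243×10^5 m
2.243×10^5 m × (1 mi / 1609 m) = 139.4 mi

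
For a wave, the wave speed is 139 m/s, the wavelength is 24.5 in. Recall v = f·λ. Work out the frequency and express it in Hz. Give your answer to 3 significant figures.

223 Hz

Rearranging v = f·λ for f: f = v/λ.
v = 139 m/s; λ = 24.5 in = 0.6223 m.
f = 223.4 Hz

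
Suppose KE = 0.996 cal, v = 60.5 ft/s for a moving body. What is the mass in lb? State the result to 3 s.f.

0.0540 lb

Rearranging KE = ½mv² for m: m = 2·KE/v².
KE = 0.996 cal = 4.167 J; v = 60.5 ft/s = 18.44 m/s.
m = 0.02451 kg
0.02451 kg × (1 lb / 0.4536 kg) = 0.05403 lb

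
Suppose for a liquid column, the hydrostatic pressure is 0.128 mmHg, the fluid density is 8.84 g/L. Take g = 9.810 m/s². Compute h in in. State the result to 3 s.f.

7.75 in

Rearranging: h = P/(ρ·g).
P = 0.128 mmHg = 17.07 Pa; ρ = 8.84 g/L = 8.840 kg/m³; g = 9.810 m/s².
h = 0.1968 m
0.1968 m × (1 in / 0.02540 m) = 7.747 in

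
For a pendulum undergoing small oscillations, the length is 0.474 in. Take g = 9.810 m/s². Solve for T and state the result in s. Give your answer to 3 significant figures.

0.220 s

T is given directly by: T = 2π√(L/g).
L = 0.474 in = 0.01204 m; g = 9.810 m/s².
T = 0.2201 s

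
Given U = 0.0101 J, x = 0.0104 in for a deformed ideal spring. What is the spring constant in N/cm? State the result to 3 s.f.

2890 N/cm

Rearranging: k = 2U/x².
U = 0.0101 J; x = 0.0104 in = 2.642×10^-4 m.
k = 2.895×10^5 N/m
2.895×10^5 N/m × (1 N/cm / 100.0 N/m) = 2895 N/cm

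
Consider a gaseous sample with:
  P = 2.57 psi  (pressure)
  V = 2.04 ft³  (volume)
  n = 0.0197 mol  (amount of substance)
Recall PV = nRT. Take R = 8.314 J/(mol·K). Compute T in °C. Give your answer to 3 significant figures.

5980 °C

From the ideal-gas law: T = PV/(nR).
P = 2.57 psi = 17720 Pa; V = 2.04 ft³ = 0.05777 m³; n = 0.0197 mol; R = 8.314 J/(mol·K).
T = 6250 K
6250 K − 273.15 = 5976 °C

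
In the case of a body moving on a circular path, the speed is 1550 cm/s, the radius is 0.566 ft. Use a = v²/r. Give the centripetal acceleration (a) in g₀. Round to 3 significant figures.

Directly: a = v²/r.
v = 1550 cm/s = 15.50 m/s; r = 0.566 ft = 0.1725 m.
a = 1393 m/s²
1393 m/s² × (1 g₀ / 9.807 m/s²) = 142.0 g₀

142 g₀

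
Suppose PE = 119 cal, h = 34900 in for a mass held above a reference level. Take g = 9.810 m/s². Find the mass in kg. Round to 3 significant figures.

Rearranging PE = m·g·h for m: m = PE/(g·h).
PE = 119 cal = 497.9 J; h = 34900 in = 886.5 m; g = 9.810 m/s².
m = 0.05725 kg

0.0573 kg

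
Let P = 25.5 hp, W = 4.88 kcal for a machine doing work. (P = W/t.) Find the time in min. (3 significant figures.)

0.0179 min

Solving P = W/t for t: t = W/P.
P = 25.5 hp = 19015 W; W = 4.88 kcal = 20418 J.
t = 1.074 s
1.074 s × (1 min / 60.00 s) = 0.01790 min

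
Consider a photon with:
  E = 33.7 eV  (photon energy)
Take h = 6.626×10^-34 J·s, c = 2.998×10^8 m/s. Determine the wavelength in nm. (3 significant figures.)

Rearranging E = h·c/λ for λ: λ = hc/E.
E = 33.7 eV = 5.399×10^-18 J; h = 6.626×10^-34 J·s; c = 2.998×10^8 m/s.
λ = 3.679×10^-8 m
3.679×10^-8 m × (1 nm / 1.000×10^-9 m) = 36.79 nm

36.8 nm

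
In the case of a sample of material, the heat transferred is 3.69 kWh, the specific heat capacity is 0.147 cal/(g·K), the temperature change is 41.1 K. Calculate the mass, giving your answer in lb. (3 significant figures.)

Rearranging Q = m·c·ΔT for m: m = Q/(c·ΔT).
Q = 3.69 kWh = 1.328×10^7 J; c = 0.147 cal/(g·K) = 615.0 J/(kg·K); ΔT = 41.1 K.
m = 525.5 kg
525.5 kg × (1 lb / 0.4536 kg) = 1159 lb

1160 lb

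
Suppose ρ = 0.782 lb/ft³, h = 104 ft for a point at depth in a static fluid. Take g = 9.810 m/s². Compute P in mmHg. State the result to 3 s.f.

P is given directly by: P = ρgh.
ρ = 0.782 lb/ft³ = 12.53 kg/m³; h = 104 ft = 31.70 m; g = 9.810 m/s².
P = 3895 Pa
3895 Pa × (1 mmHg / 133.3 Pa) = 29.22 mmHg

29.2 mmHg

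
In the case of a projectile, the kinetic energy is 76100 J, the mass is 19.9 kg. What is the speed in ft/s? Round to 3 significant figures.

287 ft/s

Solving KE = ½mv² for v: v = √(2·KE/m).
KE = 76100 J; m = 19.9 kg.
v = 87.45 m/s
87.45 m/s × (1 ft/s / 0.3048 m/s) = 286.9 ft/s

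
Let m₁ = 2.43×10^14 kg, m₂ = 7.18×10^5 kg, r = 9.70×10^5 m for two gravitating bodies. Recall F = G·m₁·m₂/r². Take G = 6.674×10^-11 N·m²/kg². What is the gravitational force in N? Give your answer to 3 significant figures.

From Newton's law of gravitation: F = Gm₁m₂/r².
m₁ = 2.43×10^14 kg; m₂ = 7.18×10^5 kg; r = 9.70×10^5 m; G = 6.674×10^-11 N·m²/kg².
F = 0.01238 N

0.0124 N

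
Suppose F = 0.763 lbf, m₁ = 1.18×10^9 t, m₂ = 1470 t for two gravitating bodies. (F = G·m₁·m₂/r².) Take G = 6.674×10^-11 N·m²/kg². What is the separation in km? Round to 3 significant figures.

5.84 km

Solving F = G·m₁·m₂/r² for r: r = √(G·m₁m₂/F).
F = 0.763 lbf = 3.394 N; m₁ = 1.18×10^9 t = 1.180×10^12 kg; m₂ = 1470 t = 1.470×10^6 kg; G = 6.674×10^-11 N·m²/kg².
r = 5840 m
5840 m × (1 km / 1000 m) = 5.840 km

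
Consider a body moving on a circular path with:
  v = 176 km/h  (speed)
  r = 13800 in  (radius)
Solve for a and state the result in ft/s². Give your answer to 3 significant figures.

22.4 ft/s²

Directly: a = v²/r.
v = 176 km/h = 48.89 m/s; r = 13800 in = 350.5 m.
a = 6.819 m/s²
6.819 m/s² × (1 ft/s² / 0.3048 m/s²) = 22.37 ft/s²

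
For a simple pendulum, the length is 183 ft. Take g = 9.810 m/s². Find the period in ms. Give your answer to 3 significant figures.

15000 ms

T is given directly by: T = 2π√(L/g).
L = 183 ft = 55.78 m; g = 9.810 m/s².
T = 14.98 s
14.98 s × (1 ms / 0.001000 s) = 14982 ms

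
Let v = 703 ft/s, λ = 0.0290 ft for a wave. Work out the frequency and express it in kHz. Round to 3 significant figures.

Solving v = f·λ for f: f = v/λ.
v = 703 ft/s = 214.3 m/s; λ = 0.0290 ft = 0.008839 m.
f = 24241 Hz
24241 Hz × (1 kHz / 1000 Hz) = 24.24 kHz

24.2 kHz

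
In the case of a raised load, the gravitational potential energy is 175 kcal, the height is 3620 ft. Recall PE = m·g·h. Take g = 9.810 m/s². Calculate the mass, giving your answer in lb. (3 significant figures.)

Rearranging PE = m·g·h for m: m = PE/(g·h).
PE = 175 kcal = 7.322×10^5 J; h = 3620 ft = 1103 m; g = 9.810 m/s².
m = 67.65 kg
67.65 kg × (1 lb / 0.4536 kg) = 149.1 lb

149 lb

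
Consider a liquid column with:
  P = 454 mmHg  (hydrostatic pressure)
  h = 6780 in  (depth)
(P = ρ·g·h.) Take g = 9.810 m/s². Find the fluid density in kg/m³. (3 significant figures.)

35.8 kg/m³

Rearranging: ρ = P/(g·h).
P = 454 mmHg = 60528 Pa; h = 6780 in = 172.2 m; g = 9.810 m/s².
ρ = 35.83 kg/m³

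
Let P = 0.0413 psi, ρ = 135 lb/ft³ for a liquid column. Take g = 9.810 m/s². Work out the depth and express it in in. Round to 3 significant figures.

Rearranging: h = P/(ρ·g).
P = 0.0413 psi = 284.8 Pa; ρ = 135 lb/ft³ = 2162 kg/m³; g = 9.810 m/s².
h = 0.01342 m
0.01342 m × (1 in / 0.02540 m) = 0.5285 in

0.528 in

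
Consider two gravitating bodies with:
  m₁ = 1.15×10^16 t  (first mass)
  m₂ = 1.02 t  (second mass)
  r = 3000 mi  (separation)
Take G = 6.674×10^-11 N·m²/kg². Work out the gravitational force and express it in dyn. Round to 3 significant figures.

3360 dyn

Directly: F = Gm₁m₂/r².
m₁ = 1.15×10^16 t = 1.150×10^19 kg; m₂ = 1.02 t = 1020 kg; r = 3000 mi = 4.828×10^6 m; G = 6.674×10^-11 N·m²/kg².
F = 0.03358 N  (the unit combination reduces to kg·m/s² = N)
0.03358 N × (1 dyn / 1.000×10^-5 N) = 3358 dyn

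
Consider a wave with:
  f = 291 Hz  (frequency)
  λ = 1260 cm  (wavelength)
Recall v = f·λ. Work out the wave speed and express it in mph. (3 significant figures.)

8200 mph

Directly: v = fλ.
f = 291 Hz; λ = 1260 cm = 12.60 m.
v = 3667 m/s
3667 m/s × (1 mph / 0.4470 m/s) = 8202 mph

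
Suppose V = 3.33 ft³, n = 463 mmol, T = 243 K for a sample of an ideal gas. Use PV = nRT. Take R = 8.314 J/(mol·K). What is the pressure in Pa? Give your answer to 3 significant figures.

9920 Pa

P is given directly by: P = nRT/V.
V = 3.33 ft³ = 0.09430 m³; n = 463 mmol = 0.4630 mol; T = 243 K; R = 8.314 J/(mol·K).
P = 9920 Pa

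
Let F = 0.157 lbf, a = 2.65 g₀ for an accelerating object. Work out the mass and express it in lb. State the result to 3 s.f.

Rearranging: m = F/a.
F = 0.157 lbf = 0.6984 N; a = 2.65 g₀ = 25.99 m/s².
m = 0.02687 kg
0.02687 kg × (1 lb / 0.4536 kg) = 0.05925 lb

0.0592 lb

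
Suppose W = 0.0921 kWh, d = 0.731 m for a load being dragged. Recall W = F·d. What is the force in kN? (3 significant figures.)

454 kN

Solving W = F·d for F: F = W/d.
W = 0.0921 kWh = 3.316×10^5 J; d = 0.731 m.
F = 4.536×10^5 N
4.536×10^5 N × (1 kN / 1000 N) = 453.6 kN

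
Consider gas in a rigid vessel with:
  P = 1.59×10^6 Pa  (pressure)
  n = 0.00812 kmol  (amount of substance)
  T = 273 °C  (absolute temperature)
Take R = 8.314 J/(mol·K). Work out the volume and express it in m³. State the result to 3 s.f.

0.0232 m³

Solving PV = nRT for V: V = nRT/P.
P = 1.59×10^6 Pa; n = 0.00812 kmol = 8.120 mol; T = 273 °C = 546.1 K; R = 8.314 J/(mol·K).
V = 0.02319 m³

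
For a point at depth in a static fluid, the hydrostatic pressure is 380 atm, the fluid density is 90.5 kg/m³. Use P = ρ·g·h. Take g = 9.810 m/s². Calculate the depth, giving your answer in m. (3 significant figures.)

Rearranging: h = P/(ρ·g).
P = 380 atm = 3.850×10^7 Pa; ρ = 90.5 kg/m³; g = 9.810 m/s².
h = 43369 m

43400 m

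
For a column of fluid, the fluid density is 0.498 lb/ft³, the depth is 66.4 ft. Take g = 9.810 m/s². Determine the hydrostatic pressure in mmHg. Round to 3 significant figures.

Directly: P = ρgh.
ρ = 0.498 lb/ft³ = 7.977 kg/m³; h = 66.4 ft = 20.24 m; g = 9.810 m/s².
P = 1584 Pa  (the unit combination reduces to kg/(m·s²) = Pa)
1584 Pa × (1 mmHg / 133.3 Pa) = 11.88 mmHg

11.9 mmHg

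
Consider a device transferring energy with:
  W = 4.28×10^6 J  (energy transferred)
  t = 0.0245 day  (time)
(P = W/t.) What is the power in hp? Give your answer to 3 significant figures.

2.71 hp

P is given directly by: P = W/t.
W = 4.28×10^6 J; t = 0.0245 day = 2117 s.
P = 2022 W
2022 W × (1 hp / 745.7 W) = 2.711 hp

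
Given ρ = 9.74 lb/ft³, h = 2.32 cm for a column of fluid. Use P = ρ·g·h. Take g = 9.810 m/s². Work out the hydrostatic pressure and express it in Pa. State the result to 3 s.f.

Directly: P = ρgh.
ρ = 9.74 lb/ft³ = 156.0 kg/m³; h = 2.32 cm = 0.02320 m; g = 9.810 m/s².
P = 35.51 Pa

35.5 Pa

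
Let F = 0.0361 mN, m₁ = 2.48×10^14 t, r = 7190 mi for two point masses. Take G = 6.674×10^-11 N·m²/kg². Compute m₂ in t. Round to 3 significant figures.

0.292 t

Solving F = G·m₁·m₂/r² for m₂: m₂ = F·r²/(G·m₁).
F = 0.0361 mN = 3.610×10^-5 N; m₁ = 2.48×10^14 t = 2.480×10^17 kg; r = 7190 mi = 1.157×10^7 m; G = 6.674×10^-11 N·m²/kg².
m₂ = 292.0 kg
292.0 kg × (1 t / 1000 kg) = 0.2920 t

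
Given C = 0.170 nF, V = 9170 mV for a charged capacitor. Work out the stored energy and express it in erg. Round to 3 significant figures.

0.0715 erg

Directly: E = ½CV².
C = 0.170 nF = 1.700×10^-10 F; V = 9170 mV = 9.170 V.
E = 7.148×10^-9 J  (the unit combination reduces to kg·m²/s² = J)
7.148×10^-9 J × (1 erg / 1.000×10^-7 J) = 0.07148 erg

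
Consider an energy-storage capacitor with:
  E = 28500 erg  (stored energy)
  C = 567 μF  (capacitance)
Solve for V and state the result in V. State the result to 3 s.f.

3.17 V

Rearranging E = ½C·V² for V: V = √(2E/C).
E = 28500 erg = 0.002850 J; C = 567 μF = 5.670×10^-4 F.
V = 3.171 V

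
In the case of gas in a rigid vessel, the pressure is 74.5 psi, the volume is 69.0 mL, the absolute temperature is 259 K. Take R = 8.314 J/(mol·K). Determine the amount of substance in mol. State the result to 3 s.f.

0.0165 mol

Rearranging PV = nRT for n: n = PV/(RT).
P = 74.5 psi = 5.137×10^5 Pa; V = 69.0 mL = 6.900×10^-5 m³; T = 259 K; R = 8.314 J/(mol·K).
n = 0.01646 mol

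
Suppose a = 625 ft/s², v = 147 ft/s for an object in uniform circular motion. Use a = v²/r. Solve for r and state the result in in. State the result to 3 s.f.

Rearranging: r = v²/a.
a = 625 ft/s² = 190.5 m/s²; v = 147 ft/s = 44.81 m/s.
r = 10.54 m
10.54 m × (1 in / 0.02540 m) = 414.9 in

415 in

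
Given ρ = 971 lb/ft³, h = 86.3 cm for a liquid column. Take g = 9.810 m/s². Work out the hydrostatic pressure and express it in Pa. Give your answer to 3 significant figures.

P is given directly by: P = ρgh.
ρ = 971 lb/ft³ = 15554 kg/m³; h = 86.3 cm = 0.8630 m; g = 9.810 m/s².
P = 1.317×10^5 Pa  (the unit combination reduces to kg/(m·s²) = Pa)

1.32×10^5 Pa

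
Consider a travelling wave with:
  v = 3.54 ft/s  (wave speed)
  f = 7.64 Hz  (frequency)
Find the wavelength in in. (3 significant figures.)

5.56 in

Rearranging: λ = v/f.
v = 3.54 ft/s = 1.079 m/s; f = 7.64 Hz.
λ = 0.1412 m
0.1412 m × (1 in / 0.02540 m) = 5.560 in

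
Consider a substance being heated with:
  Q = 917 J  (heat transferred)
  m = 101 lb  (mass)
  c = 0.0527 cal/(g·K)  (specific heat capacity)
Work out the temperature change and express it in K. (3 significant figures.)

Solving Q = m·c·ΔT for ΔT: ΔT = Q/(m·c).
Q = 917 J; m = 101 lb = 45.81 kg; c = 0.0527 cal/(g·K) = 220.5 J/(kg·K).
ΔT = 0.09078 K

0.0908 K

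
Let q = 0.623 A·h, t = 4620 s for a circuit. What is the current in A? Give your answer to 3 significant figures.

Solving q = I·t for I: I = q/t.
q = 0.623 A·h = 2243 C; t = 4620 s.
I = 0.4855 A

0.485 A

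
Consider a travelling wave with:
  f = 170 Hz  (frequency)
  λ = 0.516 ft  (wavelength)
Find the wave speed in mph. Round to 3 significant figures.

Directly: v = fλ.
f = 170 Hz; λ = 0.516 ft = 0.1573 m.
v = 26.74 m/s
26.74 m/s × (1 mph / 0.4470 m/s) = 59.81 mph

59.8 mph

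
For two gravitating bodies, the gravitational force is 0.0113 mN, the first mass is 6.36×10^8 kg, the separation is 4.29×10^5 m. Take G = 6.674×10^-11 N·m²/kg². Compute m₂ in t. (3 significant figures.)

49000 t

Solving F = G·m₁·m₂/r² for m₂: m₂ = F·r²/(G·m₁).
F = 0.0113 mN = 1.130×10^-5 N; m₁ = 6.36×10^8 kg; r = 4.29×10^5 m; G = 6.674×10^-11 N·m²/kg².
m₂ = 4.899×10^7 kg
4.899×10^7 kg × (1 t / 1000 kg) = 48995 t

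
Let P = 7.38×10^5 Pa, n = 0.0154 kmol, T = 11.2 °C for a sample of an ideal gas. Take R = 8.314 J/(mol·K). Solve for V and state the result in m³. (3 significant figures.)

0.0493 m³

From the ideal-gas law: V = nRT/P.
P = 7.38×10^5 Pa; n = 0.0154 kmol = 15.40 mol; T = 11.2 °C = 284.3 K; R = 8.314 J/(mol·K).
V = 0.04933 m³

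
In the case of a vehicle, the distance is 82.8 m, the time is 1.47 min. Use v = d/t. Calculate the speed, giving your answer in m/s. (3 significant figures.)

0.939 m/s

v is given directly by: v = d/t.
d = 82.8 m; t = 1.47 min = 88.20 s.
v = 0.9388 m/s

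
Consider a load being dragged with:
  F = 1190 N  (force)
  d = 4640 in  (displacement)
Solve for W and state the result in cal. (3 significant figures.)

Directly: W = F·d.
F = 1190 N; d = 4640 in = 117.9 m.
W = 1.402×10^5 J
1.402×10^5 J × (1 cal / 4.184 J) = 33520 cal

33500 cal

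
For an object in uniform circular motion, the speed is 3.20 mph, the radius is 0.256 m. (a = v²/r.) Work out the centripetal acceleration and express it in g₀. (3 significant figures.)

Directly: a = v²/r.
v = 3.20 mph = 1.431 m/s; r = 0.256 m.
a = 7.994 m/s²
7.994 m/s² × (1 g₀ / 9.807 m/s²) = 0.8151 g₀

0.815 g₀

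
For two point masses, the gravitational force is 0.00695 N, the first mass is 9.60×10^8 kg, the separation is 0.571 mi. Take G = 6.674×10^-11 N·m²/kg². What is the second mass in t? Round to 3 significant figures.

91.6 t

From Newton's law of gravitation: m₂ = F·r²/(G·m₁).
F = 0.00695 N; m₁ = 9.60×10^8 kg; r = 0.571 mi = 918.9 m; G = 6.674×10^-11 N·m²/kg².
m₂ = 91600 kg
91600 kg × (1 t / 1000 kg) = 91.60 t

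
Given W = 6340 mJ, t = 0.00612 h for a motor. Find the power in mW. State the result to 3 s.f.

Directly: P = W/t.
W = 6340 mJ = 6.340 J; t = 0.00612 h = 22.03 s.
P = 0.2878 W  (the unit combination reduces to kg·m²/s³ = W)
0.2878 W × (1 mW / 0.001000 W) = 287.8 mW

288 mW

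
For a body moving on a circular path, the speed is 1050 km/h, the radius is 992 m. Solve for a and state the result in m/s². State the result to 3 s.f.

85.8 m/s²

a is given directly by: a = v²/r.
v = 1050 km/h = 291.7 m/s; r = 992 m.
a = 85.76 m/s²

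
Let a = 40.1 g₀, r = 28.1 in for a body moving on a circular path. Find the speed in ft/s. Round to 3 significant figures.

Rearranging: v = √(a·r).
a = 40.1 g₀ = 393.2 m/s²; r = 28.1 in = 0.7137 m.
v = 16.75 m/s
16.75 m/s × (1 ft/s / 0.3048 m/s) = 54.97 ft/s

55.0 ft/s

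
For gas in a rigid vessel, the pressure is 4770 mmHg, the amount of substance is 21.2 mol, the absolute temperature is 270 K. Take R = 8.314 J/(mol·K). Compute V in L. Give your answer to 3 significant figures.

74.8 L

From the ideal-gas law: V = nRT/P.
P = 4770 mmHg = 6.359×10^5 Pa; n = 21.2 mol; T = 270 K; R = 8.314 J/(mol·K).
V = 0.07483 m³
0.07483 m³ × (1 L / 0.001000 m³) = 74.83 L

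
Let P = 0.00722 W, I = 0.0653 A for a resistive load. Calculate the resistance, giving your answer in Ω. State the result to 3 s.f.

1.69 Ω

Rearranging: R = P/I².
P = 0.00722 W; I = 0.0653 A.
R = 1.693 Ω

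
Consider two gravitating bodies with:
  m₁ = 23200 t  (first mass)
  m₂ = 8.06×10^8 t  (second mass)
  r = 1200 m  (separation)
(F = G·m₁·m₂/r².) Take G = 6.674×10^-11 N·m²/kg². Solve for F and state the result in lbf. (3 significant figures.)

195 lbf

Directly: F = Gm₁m₂/r².
m₁ = 23200 t = 2.320×10^7 kg; m₂ = 8.06×10^8 t = 8.060×10^11 kg; r = 1200 m; G = 6.674×10^-11 N·m²/kg².
F = 866.7 N  (the unit combination reduces to kg·m/s² = N)
866.7 N × (1 lbf / 4.448 N) = 194.8 lbf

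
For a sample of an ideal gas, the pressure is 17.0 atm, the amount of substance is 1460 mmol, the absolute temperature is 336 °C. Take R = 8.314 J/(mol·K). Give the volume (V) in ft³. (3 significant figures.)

Solving PV = nRT for V: V = nRT/P.
P = 17.0 atm = 1.723×10^6 Pa; n = 1460 mmol = 1.460 mol; T = 336 °C = 609.1 K; R = 8.314 J/(mol·K).
V = 0.004293 m³
0.004293 m³ × (1 ft³ / 0.02832 m³) = 0.1516 ft³

0.152 ft³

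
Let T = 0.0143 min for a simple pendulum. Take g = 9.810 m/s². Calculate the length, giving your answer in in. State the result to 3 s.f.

7.20 in

Rearranging T = 2π√(L/g) for L: L = g·(T/2π)².
T = 0.0143 min = 0.8580 s; g = 9.810 m/s².
L = 0.1829 m
0.1829 m × (1 in / 0.02540 m) = 7.202 in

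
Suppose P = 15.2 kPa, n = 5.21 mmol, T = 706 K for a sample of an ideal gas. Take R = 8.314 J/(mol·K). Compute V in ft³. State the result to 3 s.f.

From the ideal-gas law: V = nRT/P.
P = 15.2 kPa = 15200 Pa; n = 5.21 mmol = 0.005210 mol; T = 706 K; R = 8.314 J/(mol·K).
V = 0.002012 m³
0.002012 m³ × (1 ft³ / 0.02832 m³) = 0.07105 ft³

0.0710 ft³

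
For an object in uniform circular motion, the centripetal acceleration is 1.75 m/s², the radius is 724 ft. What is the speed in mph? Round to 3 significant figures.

Rearranging: v = √(a·r).
a = 1.75 m/s²; r = 724 ft = 220.7 m.
v = 19.65 m/s
19.65 m/s × (1 mph / 0.4470 m/s) = 43.96 mph

44.0 mph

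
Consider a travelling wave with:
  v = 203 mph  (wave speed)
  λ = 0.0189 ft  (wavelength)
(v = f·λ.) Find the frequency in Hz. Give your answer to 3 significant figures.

15800 Hz

Solving v = f·λ for f: f = v/λ.
v = 203 mph = 90.75 m/s; λ = 0.0189 ft = 0.005761 m.
f = 15753 Hz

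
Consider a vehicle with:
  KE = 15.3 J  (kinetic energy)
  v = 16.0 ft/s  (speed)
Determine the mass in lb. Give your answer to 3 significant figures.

Rearranging: m = 2·KE/v².
KE = 15.3 J; v = 16.0 ft/s = 4.877 m/s.
m = 1.287 kg
1.287 kg × (1 lb / 0.4536 kg) = 2.837 lb

2.84 lb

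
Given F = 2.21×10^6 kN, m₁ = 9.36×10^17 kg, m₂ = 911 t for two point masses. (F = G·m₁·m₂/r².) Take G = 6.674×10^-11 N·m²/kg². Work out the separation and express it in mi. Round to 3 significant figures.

0.0997 mi

From Newton's law of gravitation: r = √(G·m₁m₂/F).
F = 2.21×10^6 kN = 2.210×10^9 N; m₁ = 9.36×10^17 kg; m₂ = 911 t = 9.110×10^5 kg; G = 6.674×10^-11 N·m²/kg².
r = 160.5 m
160.5 m × (1 mi / 1609 m) = 0.09971 mi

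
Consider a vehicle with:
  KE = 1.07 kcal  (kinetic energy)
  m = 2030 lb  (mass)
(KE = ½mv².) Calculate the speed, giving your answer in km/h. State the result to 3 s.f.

Solving KE = ½mv² for v: v = √(2·KE/m).
KE = 1.07 kcal = 4477 J; m = 2030 lb = 920.8 kg.
v = 3.118 m/s
3.118 m/s × (1 km/h / 0.2778 m/s) = 11.23 km/h

11.2 km/h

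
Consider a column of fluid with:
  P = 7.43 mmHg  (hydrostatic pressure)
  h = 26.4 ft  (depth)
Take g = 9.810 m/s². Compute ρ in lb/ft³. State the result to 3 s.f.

0.783 lb/ft³

Solving P = ρ·g·h for ρ: ρ = P/(g·h).
P = 7.43 mmHg = 990.6 Pa; h = 26.4 ft = 8.047 m; g = 9.810 m/s².
ρ = 12.55 kg/m³
12.55 kg/m³ × (1 lb/ft³ / 16.02 kg/m³) = 0.7834 lb/ft³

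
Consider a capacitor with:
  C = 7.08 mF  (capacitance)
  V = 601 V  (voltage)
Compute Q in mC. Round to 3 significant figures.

4260 mC

Rearranging: Q = CV.
C = 7.08 mF = 0.007080 F; V = 601 V.
Q = 4.255 C
4.255 C × (1 mC / 0.001000 C) = 4255 mC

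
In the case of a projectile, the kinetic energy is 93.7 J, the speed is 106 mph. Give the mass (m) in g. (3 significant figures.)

83.5 g

Rearranging KE = ½mv² for m: m = 2·KE/v².
KE = 93.7 J; v = 106 mph = 47.39 m/s.
m = 0.08346 kg
0.08346 kg × (1 g / 0.001000 kg) = 83.46 g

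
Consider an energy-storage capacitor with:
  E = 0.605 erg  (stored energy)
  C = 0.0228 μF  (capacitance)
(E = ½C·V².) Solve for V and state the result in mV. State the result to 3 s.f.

2300 mV

Solving E = ½C·V² for V: V = √(2E/C).
E = 0.605 erg = 6.050×10^-8 J; C = 0.0228 μF = 2.280×10^-8 F.
V = 2.304 V
2.304 V × (1 mV / 0.001000 V) = 2304 mV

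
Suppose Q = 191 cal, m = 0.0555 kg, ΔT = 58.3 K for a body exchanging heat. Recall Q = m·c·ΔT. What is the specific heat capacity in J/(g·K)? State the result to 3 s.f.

0.247 J/(g·K)

Rearranging: c = Q/(m·ΔT).
Q = 191 cal = 799.1 J; m = 0.0555 kg; ΔT = 58.3 K.
c = 247.0 J/(kg·K)
247.0 J/(kg·K) × (1 J/(g·K) / 1000 J/(kg·K)) = 0.2470 J/(g·K)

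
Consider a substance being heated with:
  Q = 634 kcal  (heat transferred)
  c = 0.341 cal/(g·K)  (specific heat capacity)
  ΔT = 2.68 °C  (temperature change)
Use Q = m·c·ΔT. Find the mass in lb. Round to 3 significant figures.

1530 lb

Solving Q = m·c·ΔT for m: m = Q/(c·ΔT).
Q = 634 kcal = 2.653×10^6 J; c = 0.341 cal/(g·K) = 1427 J/(kg·K); ΔT = 2.68 °C = 2.680 K.
m = 693.7 kg
693.7 kg × (1 lb / 0.4536 kg) = 1529 lb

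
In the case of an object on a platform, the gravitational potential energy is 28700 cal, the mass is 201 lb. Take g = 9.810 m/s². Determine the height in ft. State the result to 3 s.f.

440 ft

Rearranging PE = m·g·h for h: h = PE/(m·g).
PE = 28700 cal = 1.201×10^5 J; m = 201 lb = 91.17 kg; g = 9.810 m/s².
h = 134.3 m
134.3 m × (1 ft / 0.3048 m) = 440.5 ft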